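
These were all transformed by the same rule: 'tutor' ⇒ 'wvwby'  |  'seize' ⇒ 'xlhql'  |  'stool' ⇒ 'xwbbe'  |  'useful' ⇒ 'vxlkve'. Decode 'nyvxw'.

crust

t(19)→w(22) and u(20)→v(21) fit y≡25x+15 (mod 26); the inverse of 25 mod 26 is 25. Treating letters as 0–25, the rule is x ↦ 25x + 15 (mod 26).
Undoing it on nyvxw: n(13)→25·(13−15)≡2=c; y(24)→25·(24−15)≡17=r; v(21)→25·(21−15)≡20=u; x(23)→25·(23−15)≡18=s; w(22)→25·(22−15)≡19=t (all mod 26).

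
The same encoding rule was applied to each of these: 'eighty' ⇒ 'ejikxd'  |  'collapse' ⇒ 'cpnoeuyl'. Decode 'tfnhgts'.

In eighty: e→e is +0, i→j is +1, g→i is +2, h→k is +3 — the shift increases by 1 each position. The shift increases by 1 at each position, starting from +0: 0, 1, 2, ….
Undoing it on tfnhgts: t−0=t, f−1=e, n−2=l, h−3=e, g−4=c, t−5=o, s−6=m.

telecom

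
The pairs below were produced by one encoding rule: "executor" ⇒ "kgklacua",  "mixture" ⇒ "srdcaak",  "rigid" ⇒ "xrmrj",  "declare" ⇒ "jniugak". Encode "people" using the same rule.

Shifts by position in executor: pos 0: e→k (+6), pos 1: x→g (+9), pos 2: e→k (+6), pos 3: c→l (+9) — repeating every 2. A repeating key of period 2 is used — shifts +6, +9 over and over.
On people: p+6=v, e+9=n, o+6=u, p+9=y, l+6=r, e+9=n.

vnuyrn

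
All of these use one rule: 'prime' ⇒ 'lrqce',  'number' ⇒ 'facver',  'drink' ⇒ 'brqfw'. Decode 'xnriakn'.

through

p(15)→l(11) and r(17)→r(17) fit y≡3x+18 (mod 26); the inverse of 3 mod 26 is 9. Each letter's alphabet position (a=0..z=25) is mapped through 3·x+18 mod 26 — an affine cipher.
Decoding xnriakn: x(23)→9·(23−18)≡19=t; n(13)→9·(13−18)≡7=h; r(17)→9·(17−18)≡17=r; i(8)→9·(8−18)≡14=o; a(0)→9·(0−18)≡20=u; k(10)→9·(10−18)≡6=g; n(13)→9·(13−18)≡7=h (all mod 26).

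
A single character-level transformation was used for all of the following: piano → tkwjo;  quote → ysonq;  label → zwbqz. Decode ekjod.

p(15)→t(19) and i(8)→k(10) fit y≡5x+22 (mod 26); the inverse of 5 mod 26 is 21. Each letter's alphabet position (a=0..z=25) is mapped through 5·x+22 mod 26 — an affine cipher.
Decoding ekjod: e(4)→21·(4−22)≡12=m; k(10)→21·(10−22)≡8=i; j(9)→21·(9−22)≡13=n; o(14)→21·(14−22)≡14=o; d(3)→21·(3−22)≡17=r (all mod 26).

minor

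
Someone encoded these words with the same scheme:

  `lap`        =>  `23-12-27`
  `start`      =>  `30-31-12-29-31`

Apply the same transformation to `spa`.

l is letter #12 and maps to 23: an offset of 11. The number is (letter's place in the alphabet, a=1) + 11.
On spa: s=19→30, p=16→27, a=1→12.

30-27-12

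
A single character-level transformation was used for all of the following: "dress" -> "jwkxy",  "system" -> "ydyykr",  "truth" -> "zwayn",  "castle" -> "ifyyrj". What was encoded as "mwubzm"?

growth

A repeating key of period 2 is used — shifts +6, +5 over and over.
Undoing it on mwubzm: m−6=g, w−5=r, u−6=o, b−5=w, z−6=t, m−5=h.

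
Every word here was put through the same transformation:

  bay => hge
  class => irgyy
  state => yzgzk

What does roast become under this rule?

xugyz

Compare letters: b→h is +6, a→g is +6, y→e is +6 — a constant shift. Each letter is shifted forward by 6 in the alphabet (a Caesar shift of +6).
Applying it to roast: r+6=x, o+6=u, a+6=g, s+6=y, t+6=z.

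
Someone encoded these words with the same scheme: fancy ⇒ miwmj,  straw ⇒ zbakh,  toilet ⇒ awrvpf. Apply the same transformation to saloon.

ziuyzz

In fancy: f→m is +7, a→i is +8, n→w is +9, c→m is +10 — the shift increases by 1 each position. Each letter shifts forward by (position + 7), i.e. 7, 8, 9, … — the shift grows by one for each successive letter.
On saloon: s+7=z, a+8=i, l+9=u, o+10=y, o+11=z, n+12=z.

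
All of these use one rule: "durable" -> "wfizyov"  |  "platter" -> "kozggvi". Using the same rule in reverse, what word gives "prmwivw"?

Each pair mirrors across the alphabet (d↔w, u↔f, r↔i): positions sum to 25. Each letter is replaced by its mirror in the alphabet: a↔z, b↔y, c↔x, and so on (the Atbash cipher).
Decoding prmwivw: p↔k, r↔i, m↔n, w↔d, i↔r, v↔e, w↔d.

kindred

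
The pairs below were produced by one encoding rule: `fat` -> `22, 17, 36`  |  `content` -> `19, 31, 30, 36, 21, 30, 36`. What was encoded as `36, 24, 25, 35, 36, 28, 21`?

thistle

The number is (letter's place in the alphabet, a=1) + 16.
Decoding 36, 24, 25, 35, 36, 28, 21: 36→(36−16)÷1=20=t, 24→(24−16)÷1=8=h, 25→(25−16)÷1=9=i, 35→(35−16)÷1=19=s, 36→(36−16)÷1=20=t, 28→(28−16)÷1=12=l, 21→(21−16)÷1=5=e.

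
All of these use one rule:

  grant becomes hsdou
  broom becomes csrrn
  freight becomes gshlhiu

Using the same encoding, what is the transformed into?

uih

The shift depends on letter class: consonant g→h is +1, but vowel a→d is +3. The rule splits by letter class: vowels +3, consonants +1.
Applying it to the: t(cons)+1=u, h(cons)+1=i, e(vowel)+3=h.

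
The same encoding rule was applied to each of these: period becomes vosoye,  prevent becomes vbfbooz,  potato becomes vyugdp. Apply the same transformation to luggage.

rehmkhk

Shifts by position in period: pos 0: p→v (+6), pos 1: e→o (+10), pos 2: r→s (+1), pos 3: i→o (+6), pos 4: o→y (+10), pos 5: d→e (+1) — repeating every 3. It's a Vigenère-style cipher with numeric key [6,10,1]: position i shifts by key[i mod 3].
Applying it to luggage: l+6=r, u+10=e, g+1=h, g+6=m, a+10=k, g+1=h, e+6=k.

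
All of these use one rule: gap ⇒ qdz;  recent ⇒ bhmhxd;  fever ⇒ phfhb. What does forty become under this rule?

The shift depends on letter class: consonant g→q is +10, but vowel a→d is +3. Vowels shift forward by 3 and consonants shift forward by 10.
Applying it to forty: f(cons)+10=p, o(vowel)+3=r, r(cons)+10=b, t(cons)+10=d, y(cons)+10=i.

prbdi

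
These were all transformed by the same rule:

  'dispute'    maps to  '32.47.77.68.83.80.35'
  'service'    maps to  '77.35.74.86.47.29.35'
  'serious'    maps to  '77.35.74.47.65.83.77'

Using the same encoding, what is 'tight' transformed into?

With a=1..z=26, the number is 3·pos + 20.
On tight: t=20→80, i=9→47, g=7→41, h=8→44, t=20→80.

80.47.41.44.80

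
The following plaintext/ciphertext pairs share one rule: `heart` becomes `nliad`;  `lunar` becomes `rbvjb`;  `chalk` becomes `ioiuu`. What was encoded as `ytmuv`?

smell

In heart: h→n is +6, e→l is +7, a→i is +8, r→a is +9 — the shift increases by 1 each position. Letter i (0-indexed) is shifted by i+6, so successive shifts are 6, 7, 8, ….
Reversing it on ytmuv: y−6=s, t−7=m, m−8=e, u−9=l, v−10=l.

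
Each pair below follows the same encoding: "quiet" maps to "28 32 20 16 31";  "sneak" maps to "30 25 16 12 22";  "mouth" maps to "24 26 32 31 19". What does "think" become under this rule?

31 19 20 25 22

q is letter #17 and maps to 28: an offset of 11. Letters become their 1-based position plus 11 (so a→12, b→13, …).
For think: t=20→31, h=8→19, i=9→20, n=14→25, k=11→22.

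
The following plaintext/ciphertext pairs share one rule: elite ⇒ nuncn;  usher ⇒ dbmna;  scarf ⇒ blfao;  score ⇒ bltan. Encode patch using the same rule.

Shifts by position in elite: pos 0: e→n (+9), pos 1: l→u (+9), pos 2: i→n (+5), pos 3: t→c (+9), pos 4: e→n (+9) — repeating every 3. It's a Vigenère-style cipher with numeric key [9,9,5]: position i shifts by key[i mod 3].
For patch: p+9=y, a+9=j, t+5=y, c+9=l, h+9=q.

yjylq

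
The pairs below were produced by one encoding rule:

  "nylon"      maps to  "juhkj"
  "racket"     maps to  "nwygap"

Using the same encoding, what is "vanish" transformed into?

rwjeod

Compare letters: n→j is +22, y→u is +22, l→h is +22 — a constant shift. It's a constant shift of +22 (ROT22).
Applying it to vanish: v+22=r, a+22=w, n+22=j, i+22=e, s+22=o, h+22=d.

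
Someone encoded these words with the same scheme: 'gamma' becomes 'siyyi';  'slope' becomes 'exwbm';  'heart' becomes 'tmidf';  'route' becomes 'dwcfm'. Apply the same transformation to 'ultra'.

Vowels shift forward by 8 and consonants shift forward by 12.
For ultra: u(vowel)+8=c, l(cons)+12=x, t(cons)+12=f, r(cons)+12=d, a(vowel)+8=i.

cxfdi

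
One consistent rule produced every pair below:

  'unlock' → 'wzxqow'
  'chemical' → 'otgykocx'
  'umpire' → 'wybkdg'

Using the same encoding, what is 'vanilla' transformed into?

The shift depends on letter class: consonant n→z is +12, but vowel u→w is +2. Two shifts are in play — +2 for a/e/i/o/u, +12 for every other letter.
Applying it to vanilla: v(cons)+12=h, a(vowel)+2=c, n(cons)+12=z, i(vowel)+2=k, l(cons)+12=x, l(cons)+12=x, a(vowel)+2=c.

hczkxxc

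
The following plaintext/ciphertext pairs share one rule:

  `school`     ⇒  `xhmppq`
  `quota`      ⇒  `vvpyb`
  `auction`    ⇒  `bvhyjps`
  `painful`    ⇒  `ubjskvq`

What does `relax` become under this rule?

The shift depends on letter class: consonant s→x is +5, but vowel o→p is +1. The rule splits by letter class: vowels +1, consonants +5.
On relax: r(cons)+5=w, e(vowel)+1=f, l(cons)+5=q, a(vowel)+1=b, x(cons)+5=c.

wfqbc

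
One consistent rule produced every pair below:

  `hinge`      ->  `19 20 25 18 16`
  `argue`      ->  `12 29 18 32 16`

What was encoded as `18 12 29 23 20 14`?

Letters become their 1-based position plus 11 (so a→12, b→13, …).
Reversing it on 18 12 29 23 20 14: 18→(18−11)÷1=7=g, 12→(12−11)÷1=1=a, 29→(29−11)÷1=18=r, 23→(23−11)÷1=12=l, 20→(20−11)÷1=9=i, 14→(14−11)÷1=3=c.

garlic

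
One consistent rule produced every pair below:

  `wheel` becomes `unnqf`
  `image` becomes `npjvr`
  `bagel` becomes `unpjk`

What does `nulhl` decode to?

The output letters match the input read backwards, each shifted +9: wheel reversed is leehw. Two steps: reverse the string, then apply a Caesar shift of +9.
Decoding nulhl: shift back: n−9=e, u−9=l, l−9=c, h−9=y, l−9=c → elcyc; then reverse → cycle.

cycle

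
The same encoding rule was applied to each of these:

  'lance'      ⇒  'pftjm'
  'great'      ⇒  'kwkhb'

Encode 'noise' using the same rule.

In lance: l→p is +4, a→f is +5, n→t is +6, c→j is +7 — the shift increases by 1 each position. Each letter shifts forward by (position + 4), i.e. 4, 5, 6, … — the shift grows by one for each successive letter.
On noise: n+4=r, o+5=t, i+6=o, s+7=z, e+8=m.

rtozm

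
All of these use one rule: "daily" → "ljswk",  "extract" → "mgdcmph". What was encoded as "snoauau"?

In daily: d→l is +8, a→j is +9, i→s is +10, l→w is +11 — the shift increases by 1 each position. Letter i (0-indexed) is shifted by i+8, so successive shifts are 8, 9, 10, ….
Reversing it on snoauau: s−8=k, n−9=e, o−10=e, a−11=p, u−12=i, a−13=n, u−14=g.

keeping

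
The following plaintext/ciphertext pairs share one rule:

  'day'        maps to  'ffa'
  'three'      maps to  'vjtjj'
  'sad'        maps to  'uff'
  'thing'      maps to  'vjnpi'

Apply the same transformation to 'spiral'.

The shift depends on letter class: consonant d→f is +2, but vowel a→f is +5. Vowels shift forward by 5 and consonants shift forward by 2.
Applying it to spiral: s(cons)+2=u, p(cons)+2=r, i(vowel)+5=n, r(cons)+2=t, a(vowel)+5=f, l(cons)+2=n.

urntfn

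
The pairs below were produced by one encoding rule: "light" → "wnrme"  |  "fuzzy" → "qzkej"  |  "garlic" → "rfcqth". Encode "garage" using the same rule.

rfcfrj

The shifts repeat in a cycle of length 2: positions 0,1,… shift by +11, +5, then the pattern repeats.
For garage: g+11=r, a+5=f, r+11=c, a+5=f, g+11=r, e+5=j.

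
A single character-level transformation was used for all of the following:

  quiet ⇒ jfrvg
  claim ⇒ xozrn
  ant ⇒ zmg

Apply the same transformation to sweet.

Each pair mirrors across the alphabet (q↔j, u↔f, i↔r): positions sum to 25. Letters are reflected about the middle of the alphabet (position → 25−position): Atbash.
On sweet: s↔h, w↔d, e↔v, e↔v, t↔g.

hdvvg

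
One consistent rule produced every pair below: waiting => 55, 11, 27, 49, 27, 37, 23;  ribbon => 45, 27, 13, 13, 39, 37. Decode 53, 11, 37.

van

w(#23)→55 and a(#1)→11: differences scale by 2, so n = 2·pos + 9. Each letter becomes 2×(its alphabet position, a=1..z=26) + 9.
Decoding 53, 11, 37: 53→(53−9)÷2=22=v, 11→(11−9)÷2=1=a, 37→(37−9)÷2=14=n.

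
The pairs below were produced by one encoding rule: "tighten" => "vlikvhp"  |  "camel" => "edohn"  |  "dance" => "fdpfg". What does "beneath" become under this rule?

dhphcwj

A repeating key of period 2 is used — shifts +2, +3 over and over.
Applying it to beneath: b+2=d, e+3=h, n+2=p, e+3=h, a+2=c, t+3=w, h+2=j.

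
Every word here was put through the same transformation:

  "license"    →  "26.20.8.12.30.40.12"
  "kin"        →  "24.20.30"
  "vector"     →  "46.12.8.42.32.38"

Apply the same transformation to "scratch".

40.8.38.4.42.8.18

l(#12)→26 and i(#9)→20: differences scale by 2, so n = 2·pos + 2. The formula is n = 2×(alphabet index, a=1) + 2.
Applying it to scratch: s=19→40, c=3→8, r=18→38, a=1→4, t=20→42, c=3→8, h=8→18.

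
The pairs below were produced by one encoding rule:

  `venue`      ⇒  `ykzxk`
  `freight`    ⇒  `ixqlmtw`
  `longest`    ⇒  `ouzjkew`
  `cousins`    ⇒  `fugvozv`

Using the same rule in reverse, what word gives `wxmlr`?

trail

Shifts by position in venue: pos 0: v→y (+3), pos 1: e→k (+6), pos 2: n→z (+12), pos 3: u→x (+3), pos 4: e→k (+6) — repeating every 3. It's a Vigenère-style cipher with numeric key [3,6,12]: position i shifts by key[i mod 3].
Undoing it on wxmlr: w−3=t, x−6=r, m−12=a, l−3=i, r−6=l.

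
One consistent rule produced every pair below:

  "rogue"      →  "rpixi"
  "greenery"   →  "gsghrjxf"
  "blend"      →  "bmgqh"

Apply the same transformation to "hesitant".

Letter i (0-indexed) is shifted by i+0, so successive shifts are 0, 1, 2, ….
For hesitant: h+0=h, e+1=f, s+2=u, i+3=l, t+4=x, a+5=f, n+6=t, t+7=a.

hfulxfta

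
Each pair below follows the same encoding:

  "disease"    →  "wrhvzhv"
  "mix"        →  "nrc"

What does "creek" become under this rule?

Letters are reflected about the middle of the alphabet (position → 25−position): Atbash.
Applying it to creek: c↔x, r↔i, e↔v, e↔v, k↔p.

xivvp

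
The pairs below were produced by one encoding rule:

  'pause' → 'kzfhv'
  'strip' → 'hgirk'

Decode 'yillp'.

Each pair mirrors across the alphabet (p↔k, a↔z, u↔f): positions sum to 25. This is the alphabet-reversal cipher (Atbash): a becomes z, b becomes y, etc.
Reversing it on yillp: y↔b, i↔r, l↔o, l↔o, p↔k.

brook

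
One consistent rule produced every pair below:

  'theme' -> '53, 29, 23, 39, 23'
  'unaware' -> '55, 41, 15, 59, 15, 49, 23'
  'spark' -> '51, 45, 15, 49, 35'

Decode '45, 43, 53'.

t(#20)→53 and h(#8)→29: differences scale by 2, so n = 2·pos + 13. Each letter becomes 2×(its alphabet position, a=1..z=26) + 13.
Undoing it on 45, 43, 53: 45→(45−13)÷2=16=p, 43→(43−13)÷2=15=o, 53→(53−13)÷2=20=t.

pot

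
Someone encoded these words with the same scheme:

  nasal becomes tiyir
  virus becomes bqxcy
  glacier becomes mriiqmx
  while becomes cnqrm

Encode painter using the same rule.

viqtzmx

The shift depends on letter class: consonant n→t is +6, but vowel a→i is +8. Vowels shift forward by 8 and consonants shift forward by 6.
Applying it to painter: p(cons)+6=v, a(vowel)+8=i, i(vowel)+8=q, n(cons)+6=t, t(cons)+6=z, e(vowel)+8=m, r(cons)+6=x.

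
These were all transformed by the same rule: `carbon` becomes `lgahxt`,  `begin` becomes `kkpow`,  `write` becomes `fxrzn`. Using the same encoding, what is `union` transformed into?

dtruw

It's a Vigenère-style cipher with numeric key [9,6]: position i shifts by key[i mod 2].
On union: u+9=d, n+6=t, i+9=r, o+6=u, n+9=w.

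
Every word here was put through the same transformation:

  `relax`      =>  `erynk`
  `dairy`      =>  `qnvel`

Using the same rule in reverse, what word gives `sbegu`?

forth

Compare letters: r→e is +13, e→r is +13, l→y is +13 — a constant shift. Every letter moves 13 places later in the alphabet, wrapping around z→a.
Reversing it on sbegu: s−13=f, b−13=o, e−13=r, g−13=t, u−13=h.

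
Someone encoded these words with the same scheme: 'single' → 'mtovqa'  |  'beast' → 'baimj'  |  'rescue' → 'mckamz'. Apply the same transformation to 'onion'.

vwqvw

Read the word backwards and shift each letter +8.
Applying it to onion: reverse → noino; then shift: n+8=v, o+8=w, i+8=q, n+8=v, o+8=w.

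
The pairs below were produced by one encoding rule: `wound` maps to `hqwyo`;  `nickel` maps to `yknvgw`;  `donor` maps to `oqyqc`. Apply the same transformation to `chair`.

The shift depends on letter class: consonant w→h is +11, but vowel o→q is +2. Vowels shift forward by 2 and consonants shift forward by 11.
On chair: c(cons)+11=n, h(cons)+11=s, a(vowel)+2=c, i(vowel)+2=k, r(cons)+11=c.

nsckc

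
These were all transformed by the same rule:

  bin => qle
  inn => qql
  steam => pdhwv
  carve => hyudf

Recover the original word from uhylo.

The output letters match the input read backwards, each shifted +3: bin reversed is nib. Two steps: reverse the string, then apply a Caesar shift of +3.
Reversing it on uhylo: shift back: u−3=r, h−3=e, y−3=v, l−3=i, o−3=l → revil; then reverse → liver.

liver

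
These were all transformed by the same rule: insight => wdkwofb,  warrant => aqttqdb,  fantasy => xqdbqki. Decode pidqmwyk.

i(8)→w(22) and n(13)→d(3) fit y≡17x+16 (mod 26); the inverse of 17 mod 26 is 23. Each letter's alphabet position (a=0..z=25) is mapped through 17·x+16 mod 26 — an affine cipher.
Decoding pidqmwyk: p(15)→23·(15−16)≡3=d; i(8)→23·(8−16)≡24=y; d(3)→23·(3−16)≡13=n; q(16)→23·(16−16)≡0=a; m(12)→23·(12−16)≡12=m; w(22)→23·(22−16)≡8=i; y(24)→23·(24−16)≡2=c; k(10)→23·(10−16)≡18=s (all mod 26).

dynamics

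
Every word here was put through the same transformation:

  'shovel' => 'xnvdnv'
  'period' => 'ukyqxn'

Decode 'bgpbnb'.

waiter

Letter i (0-indexed) is shifted by i+5, so successive shifts are 5, 6, 7, ….
Reversing it on bgpbnb: b−5=w, g−6=a, p−7=i, b−8=t, n−9=e, b−10=r.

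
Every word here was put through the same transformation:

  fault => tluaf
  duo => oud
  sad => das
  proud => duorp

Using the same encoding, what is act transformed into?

The word is simply reversed.
On act: reverse → tca.

tca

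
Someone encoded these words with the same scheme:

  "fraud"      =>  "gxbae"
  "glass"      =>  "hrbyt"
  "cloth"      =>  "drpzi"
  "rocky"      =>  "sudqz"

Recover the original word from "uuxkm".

Shifts by position in fraud: pos 0: f→g (+1), pos 1: r→x (+6), pos 2: a→b (+1), pos 3: u→a (+6) — repeating every 2. A repeating key of period 2 is used — shifts +1, +6 over and over.
Reversing it on uuxkm: u−1=t, u−6=o, x−1=w, k−6=e, m−1=l.

towel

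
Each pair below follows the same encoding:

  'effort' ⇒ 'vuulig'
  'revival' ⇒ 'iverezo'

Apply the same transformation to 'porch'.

Each pair mirrors across the alphabet (e↔v, f↔u, f↔u): positions sum to 25. Each letter is replaced by its mirror in the alphabet: a↔z, b↔y, c↔x, and so on (the Atbash cipher).
On porch: p↔k, o↔l, r↔i, c↔x, h↔s.

klixs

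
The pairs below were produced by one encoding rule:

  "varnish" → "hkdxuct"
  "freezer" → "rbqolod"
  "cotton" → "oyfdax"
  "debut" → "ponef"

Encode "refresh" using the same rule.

The shifts repeat in a cycle of length 2: positions 0,1,… shift by +12, +10, then the pattern repeats.
Applying it to refresh: r+12=d, e+10=o, f+12=r, r+10=b, e+12=q, s+10=c, h+12=t.

dorbqct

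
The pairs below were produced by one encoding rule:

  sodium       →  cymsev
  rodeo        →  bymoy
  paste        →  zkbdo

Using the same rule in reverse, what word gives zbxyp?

proof

Shifts by position in sodium: pos 0: s→c (+10), pos 1: o→y (+10), pos 2: d→m (+9), pos 3: i→s (+10), pos 4: u→e (+10), pos 5: m→v (+9) — repeating every 3. A repeating key of period 3 is used — shifts +10, +10, +9 over and over.
Reversing it on zbxyp: z−10=p, b−10=r, x−9=o, y−10=o, p−10=f.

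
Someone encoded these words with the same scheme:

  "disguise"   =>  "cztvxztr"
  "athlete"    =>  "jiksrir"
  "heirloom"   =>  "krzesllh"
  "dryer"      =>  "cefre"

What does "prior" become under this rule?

d(3)→c(2) and i(8)→z(25) fit y≡15x+9 (mod 26); the inverse of 15 mod 26 is 7. This is an affine cipher: with a=0,…,z=25, each position x becomes (15x+9) mod 26.
On prior: p(15)→15·15+9≡0=a; r(17)→15·17+9≡4=e; i(8)→15·8+9≡25=z; o(14)→15·14+9≡11=l; r(17)→15·17+9≡4=e (all mod 26).

aezle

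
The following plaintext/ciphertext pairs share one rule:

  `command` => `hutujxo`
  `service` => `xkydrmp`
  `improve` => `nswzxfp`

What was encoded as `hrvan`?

close

Letter i (0-indexed) is shifted by i+5, so successive shifts are 5, 6, 7, ….
Reversing it on hrvan: h−5=c, r−6=l, v−7=o, a−8=s, n−9=e.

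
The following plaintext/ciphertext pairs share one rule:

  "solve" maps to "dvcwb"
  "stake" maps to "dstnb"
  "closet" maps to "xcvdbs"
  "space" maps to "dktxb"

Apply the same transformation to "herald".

ubotcm

s(18)→d(3) and o(14)→v(21) fit y≡15x+19 (mod 26); the inverse of 15 mod 26 is 7. This is an affine cipher: with a=0,…,z=25, each position x becomes (15x+19) mod 26.
Applying it to herald: h(7)→15·7+19≡20=u; e(4)→15·4+19≡1=b; r(17)→15·17+19≡14=o; a(0)→15·0+19≡19=t; l(11)→15·11+19≡2=c; d(3)→15·3+19≡12=m (all mod 26).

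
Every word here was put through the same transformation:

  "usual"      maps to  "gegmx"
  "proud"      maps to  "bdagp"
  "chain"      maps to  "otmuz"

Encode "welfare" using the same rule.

Compare letters: u→g is +12, s→e is +12, u→g is +12 — a constant shift. This is a Caesar cipher with shift 12.
On welfare: w+12=i, e+12=q, l+12=x, f+12=r, a+12=m, r+12=d, e+12=q.

iqxrmdq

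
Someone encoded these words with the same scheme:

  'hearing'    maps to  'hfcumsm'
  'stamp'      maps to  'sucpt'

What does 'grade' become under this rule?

gscgi

The shift increases by 1 at each position, starting from +0: 0, 1, 2, ….
On grade: g+0=g, r+1=s, a+2=c, d+3=g, e+4=i.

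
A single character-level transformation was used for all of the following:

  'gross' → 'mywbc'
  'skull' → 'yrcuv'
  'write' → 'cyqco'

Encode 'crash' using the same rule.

Each letter shifts forward by (position + 6), i.e. 6, 7, 8, … — the shift grows by one for each successive letter.
On crash: c+6=i, r+7=y, a+8=i, s+9=b, h+10=r.

iyibr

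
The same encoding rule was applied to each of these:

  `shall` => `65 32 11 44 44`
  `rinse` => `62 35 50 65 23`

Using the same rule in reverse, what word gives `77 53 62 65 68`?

worst

s(#19)→65 and h(#8)→32: differences scale by 3, so n = 3·pos + 8. The formula is n = 3×(alphabet index, a=1) + 8.
Reversing it on 77 53 62 65 68: 77→(77−8)÷3=23=w, 53→(53−8)÷3=15=o, 62→(62−8)÷3=18=r, 65→(65−8)÷3=19=s, 68→(68−8)÷3=20=t.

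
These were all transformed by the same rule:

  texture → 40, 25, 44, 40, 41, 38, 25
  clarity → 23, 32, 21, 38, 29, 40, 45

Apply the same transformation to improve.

29, 33, 36, 38, 35, 42, 25

Letters become their 1-based position plus 20 (so a→21, b→22, …).
Applying it to improve: i=9→29, m=13→33, p=16→36, r=18→38, o=15→35, v=22→42, e=5→25.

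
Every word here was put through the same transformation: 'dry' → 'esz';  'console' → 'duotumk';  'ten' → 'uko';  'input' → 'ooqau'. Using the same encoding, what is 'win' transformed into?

The shift depends on letter class: consonant d→e is +1, but vowel o→u is +6. Vowels shift forward by 6 and consonants shift forward by 1.
Applying it to win: w(cons)+1=x, i(vowel)+6=o, n(cons)+1=o.

xoo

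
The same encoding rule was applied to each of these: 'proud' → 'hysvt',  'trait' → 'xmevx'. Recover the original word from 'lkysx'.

tough

The output letters match the input read backwards, each shifted +4: proud reversed is duorp. The word is reversed, then every letter is shifted forward by 4.
Undoing it on lkysx: shift back: l−4=h, k−4=g, y−4=u, s−4=o, x−4=t → hguot; then reverse → tough.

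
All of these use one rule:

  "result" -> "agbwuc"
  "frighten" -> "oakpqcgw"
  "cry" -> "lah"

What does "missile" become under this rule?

Two shifts are in play — +2 for a/e/i/o/u, +9 for every other letter.
Applying it to missile: m(cons)+9=v, i(vowel)+2=k, s(cons)+9=b, s(cons)+9=b, i(vowel)+2=k, l(cons)+9=u, e(vowel)+2=g.

vkbbkug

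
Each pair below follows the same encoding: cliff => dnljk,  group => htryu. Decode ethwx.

dress

In cliff: c→d is +1, l→n is +2, i→l is +3, f→j is +4 — the shift increases by 1 each position. Each letter shifts forward by (position + 1), i.e. 1, 2, 3, … — the shift grows by one for each successive letter.
Undoing it on ethwx: e−1=d, t−2=r, h−3=e, w−4=s, x−5=s.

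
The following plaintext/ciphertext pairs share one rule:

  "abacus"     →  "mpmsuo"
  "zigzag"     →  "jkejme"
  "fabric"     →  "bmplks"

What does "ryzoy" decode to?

tense

a(0)→m(12) and b(1)→p(15) fit y≡3x+12 (mod 26); the inverse of 3 mod 26 is 9. Treating letters as 0–25, the rule is x ↦ 3x + 12 (mod 26).
Reversing it on ryzoy: r(17)→9·(17−12)≡19=t; y(24)→9·(24−12)≡4=e; z(25)→9·(25−12)≡13=n; o(14)→9·(14−12)≡18=s; y(24)→9·(24−12)≡4=e (all mod 26).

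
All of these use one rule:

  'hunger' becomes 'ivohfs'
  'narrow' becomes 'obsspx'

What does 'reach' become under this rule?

Compare letters: h→i is +1, u→v is +1, n→o is +1 — a constant shift. This is a Caesar cipher with shift 1.
For reach: r+1=s, e+1=f, a+1=b, c+1=d, h+1=i.

sfbdi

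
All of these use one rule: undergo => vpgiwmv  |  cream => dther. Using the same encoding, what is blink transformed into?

In undergo: u→v is +1, n→p is +2, d→g is +3, e→i is +4 — the shift increases by 1 each position. Each letter shifts forward by (position + 1), i.e. 1, 2, 3, … — the shift grows by one for each successive letter.
For blink: b+1=c, l+2=n, i+3=l, n+4=r, k+5=p.

cnlrp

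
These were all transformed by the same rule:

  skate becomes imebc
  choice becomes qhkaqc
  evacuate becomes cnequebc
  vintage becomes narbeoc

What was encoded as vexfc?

s(18)→i(8) and k(10)→m(12) fit y≡19x+4 (mod 26); the inverse of 19 mod 26 is 11. Treating letters as 0–25, the rule is x ↦ 19x + 4 (mod 26).
Decoding vexfc: v(21)→11·(21−4)≡5=f; e(4)→11·(4−4)≡0=a; x(23)→11·(23−4)≡1=b; f(5)→11·(5−4)≡11=l; c(2)→11·(2−4)≡4=e (all mod 26).

fable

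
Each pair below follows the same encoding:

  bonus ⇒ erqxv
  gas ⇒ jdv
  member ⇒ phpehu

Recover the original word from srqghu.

Compare letters: b→e is +3, o→r is +3, n→q is +3 — a constant shift. This is a Caesar cipher with shift 3.
Decoding srqghu: s−3=p, r−3=o, q−3=n, g−3=d, h−3=e, u−3=r.

ponder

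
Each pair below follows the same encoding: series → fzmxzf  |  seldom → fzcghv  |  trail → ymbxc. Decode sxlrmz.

s(18)→f(5) and e(4)→z(25) fit y≡19x+1 (mod 26); the inverse of 19 mod 26 is 11. Each letter's alphabet position (a=0..z=25) is mapped through 19·x+1 mod 26 — an affine cipher.
Undoing it on sxlrmz: s(18)→11·(18−1)≡5=f; x(23)→11·(23−1)≡8=i; l(11)→11·(11−1)≡6=g; r(17)→11·(17−1)≡20=u; m(12)→11·(12−1)≡17=r; z(25)→11·(25−1)≡4=e (all mod 26).

figure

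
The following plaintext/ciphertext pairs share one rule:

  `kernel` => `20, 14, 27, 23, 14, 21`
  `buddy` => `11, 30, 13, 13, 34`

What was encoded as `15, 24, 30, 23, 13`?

k is letter #11 and maps to 20: an offset of 9. The number is (letter's place in the alphabet, a=1) + 9.
Undoing it on 15, 24, 30, 23, 13: 15→(15−9)÷1=6=f, 24→(24−9)÷1=15=o, 30→(30−9)÷1=21=u, 23→(23−9)÷1=14=n, 13→(13−9)÷1=4=d.

found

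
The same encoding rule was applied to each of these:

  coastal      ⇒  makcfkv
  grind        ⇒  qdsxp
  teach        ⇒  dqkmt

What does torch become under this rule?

Shifts by position in coastal: pos 0: c→m (+10), pos 1: o→a (+12), pos 2: a→k (+10), pos 3: s→c (+10), pos 4: t→f (+12), pos 5: a→k (+10) — repeating every 3. A repeating key of period 3 is used — shifts +10, +12, +10 over and over.
For torch: t+10=d, o+12=a, r+10=b, c+10=m, h+12=t.

dabmt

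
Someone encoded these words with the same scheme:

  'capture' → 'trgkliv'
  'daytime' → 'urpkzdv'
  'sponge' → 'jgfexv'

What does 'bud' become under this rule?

slu

Compare letters: c→t is +17, a→r is +17, p→g is +17 — a constant shift. Each letter is shifted forward by 17 in the alphabet (a Caesar shift of +17).
On bud: b+17=s, u+17=l, d+17=u.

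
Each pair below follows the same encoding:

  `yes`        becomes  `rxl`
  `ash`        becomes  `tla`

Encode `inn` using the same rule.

bgg

Compare letters: y→r is +19, e→x is +19, s→l is +19 — a constant shift. It's a constant shift of +19 (ROT19).
Applying it to inn: i+19=b, n+19=g, n+19=g.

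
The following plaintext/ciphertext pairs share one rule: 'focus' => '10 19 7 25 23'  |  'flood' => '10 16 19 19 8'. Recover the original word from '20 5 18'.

The number is (letter's place in the alphabet, a=1) + 4.
Reversing it on 20 5 18: 20→(20−4)÷1=16=p, 5→(5−4)÷1=1=a, 18→(18−4)÷1=14=n.

pan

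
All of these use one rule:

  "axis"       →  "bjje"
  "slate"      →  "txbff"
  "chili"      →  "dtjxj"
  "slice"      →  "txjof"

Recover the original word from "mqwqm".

It's a Vigenère-style cipher with numeric key [1,12]: position i shifts by key[i mod 2].
Reversing it on mqwqm: m−1=l, q−12=e, w−1=v, q−12=e, m−1=l.

level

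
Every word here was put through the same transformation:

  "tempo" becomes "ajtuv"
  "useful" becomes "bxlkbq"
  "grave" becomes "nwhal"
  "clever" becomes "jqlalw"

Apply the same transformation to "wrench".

dwlsjm

Shifts by position in tempo: pos 0: t→a (+7), pos 1: e→j (+5), pos 2: m→t (+7), pos 3: p→u (+5) — repeating every 2. It's a Vigenère-style cipher with numeric key [7,5]: position i shifts by key[i mod 2].
Applying it to wrench: w+7=d, r+5=w, e+7=l, n+5=s, c+7=j, h+5=m.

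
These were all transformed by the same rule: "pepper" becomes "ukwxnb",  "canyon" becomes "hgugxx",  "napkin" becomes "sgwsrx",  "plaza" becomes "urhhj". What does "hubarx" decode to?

In pepper: p→u is +5, e→k is +6, p→w is +7, p→x is +8 — the shift increases by 1 each position. Each letter shifts forward by (position + 5), i.e. 5, 6, 7, … — the shift grows by one for each successive letter.
Decoding hubarx: h−5=c, u−6=o, b−7=u, a−8=s, r−9=i, x−10=n.

cousin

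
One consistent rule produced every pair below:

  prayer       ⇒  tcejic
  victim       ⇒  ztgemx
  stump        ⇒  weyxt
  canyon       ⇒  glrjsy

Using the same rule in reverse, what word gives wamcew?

Shifts by position in prayer: pos 0: p→t (+4), pos 1: r→c (+11), pos 2: a→e (+4), pos 3: y→j (+11) — repeating every 2. The shifts repeat in a cycle of length 2: positions 0,1,… shift by +4, +11, then the pattern repeats.
Decoding wamcew: w−4=s, a−11=p, m−4=i, c−11=r, e−4=a, w−11=l.

spiral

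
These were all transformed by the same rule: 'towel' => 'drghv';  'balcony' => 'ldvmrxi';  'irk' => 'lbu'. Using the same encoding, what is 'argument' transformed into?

dbqxwhxd

The shift depends on letter class: consonant t→d is +10, but vowel o→r is +3. Vowels shift forward by 3 and consonants shift forward by 10.
For argument: a(vowel)+3=d, r(cons)+10=b, g(cons)+10=q, u(vowel)+3=x, m(cons)+10=w, e(vowel)+3=h, n(cons)+10=x, t(cons)+10=d.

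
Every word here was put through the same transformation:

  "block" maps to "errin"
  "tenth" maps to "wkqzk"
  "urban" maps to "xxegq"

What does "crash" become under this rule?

fxdyk

Shifts by position in block: pos 0: b→e (+3), pos 1: l→r (+6), pos 2: o→r (+3), pos 3: c→i (+6) — repeating every 2. A repeating key of period 2 is used — shifts +3, +6 over and over.
For crash: c+3=f, r+6=x, a+3=d, s+6=y, h+3=k.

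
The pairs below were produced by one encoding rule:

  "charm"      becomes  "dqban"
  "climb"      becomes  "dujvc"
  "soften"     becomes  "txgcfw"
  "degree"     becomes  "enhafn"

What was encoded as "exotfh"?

Shifts by position in charm: pos 0: c→d (+1), pos 1: h→q (+9), pos 2: a→b (+1), pos 3: r→a (+9) — repeating every 2. It's a Vigenère-style cipher with numeric key [1,9]: position i shifts by key[i mod 2].
Decoding exotfh: e−1=d, x−9=o, o−1=n, t−9=k, f−1=e, h−9=y.

donkey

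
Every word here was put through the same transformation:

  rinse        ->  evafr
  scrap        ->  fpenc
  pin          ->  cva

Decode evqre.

Every letter moves 13 places later in the alphabet, wrapping around z→a.
Undoing it on evqre: e−13=r, v−13=i, q−13=d, r−13=e, e−13=r.

rider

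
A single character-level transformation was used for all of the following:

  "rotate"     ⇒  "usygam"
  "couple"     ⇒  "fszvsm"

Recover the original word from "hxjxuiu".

eternal

In rotate: r→u is +3, o→s is +4, t→y is +5, a→g is +6 — the shift increases by 1 each position. Each letter shifts forward by (position + 3), i.e. 3, 4, 5, … — the shift grows by one for each successive letter.
Reversing it on hxjxuiu: h−3=e, x−4=t, j−5=e, x−6=r, u−7=n, i−8=a, u−9=l.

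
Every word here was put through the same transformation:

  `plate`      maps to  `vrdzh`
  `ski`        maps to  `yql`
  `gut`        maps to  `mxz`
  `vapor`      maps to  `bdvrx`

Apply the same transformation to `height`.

nhlmnz

The rule splits by letter class: vowels +3, consonants +6.
For height: h(cons)+6=n, e(vowel)+3=h, i(vowel)+3=l, g(cons)+6=m, h(cons)+6=n, t(cons)+6=z.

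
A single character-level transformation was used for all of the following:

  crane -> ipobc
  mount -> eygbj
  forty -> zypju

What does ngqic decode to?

juice

c(2)→i(8) and r(17)→p(15) fit y≡23x+14 (mod 26); the inverse of 23 mod 26 is 17. This is an affine cipher: with a=0,…,z=25, each position x becomes (23x+14) mod 26.
Reversing it on ngqic: n(13)→17·(13−14)≡9=j; g(6)→17·(6−14)≡20=u; q(16)→17·(16−14)≡8=i; i(8)→17·(8−14)≡2=c; c(2)→17·(2−14)≡4=e (all mod 26).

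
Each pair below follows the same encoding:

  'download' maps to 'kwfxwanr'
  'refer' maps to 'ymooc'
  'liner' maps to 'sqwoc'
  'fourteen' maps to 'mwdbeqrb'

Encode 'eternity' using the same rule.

In download: d→k is +7, o→w is +8, w→f is +9, n→x is +10 — the shift increases by 1 each position. Letter i (0-indexed) is shifted by i+7, so successive shifts are 7, 8, 9, ….
On eternity: e+7=l, t+8=b, e+9=n, r+10=b, n+11=y, i+12=u, t+13=g, y+14=m.

lbnbyugm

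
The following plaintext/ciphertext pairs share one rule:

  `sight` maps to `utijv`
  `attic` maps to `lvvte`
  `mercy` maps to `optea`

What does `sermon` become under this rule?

The shift depends on letter class: consonant s→u is +2, but vowel i→t is +11. Vowels shift forward by 11 and consonants shift forward by 2.
Applying it to sermon: s(cons)+2=u, e(vowel)+11=p, r(cons)+2=t, m(cons)+2=o, o(vowel)+11=z, n(cons)+2=p.

uptozp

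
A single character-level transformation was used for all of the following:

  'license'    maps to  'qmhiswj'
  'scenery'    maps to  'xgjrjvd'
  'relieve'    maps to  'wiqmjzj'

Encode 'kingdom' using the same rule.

The shifts repeat in a cycle of length 2: positions 0,1,… shift by +5, +4, then the pattern repeats.
On kingdom: k+5=p, i+4=m, n+5=s, g+4=k, d+5=i, o+4=s, m+5=r.

pmskisr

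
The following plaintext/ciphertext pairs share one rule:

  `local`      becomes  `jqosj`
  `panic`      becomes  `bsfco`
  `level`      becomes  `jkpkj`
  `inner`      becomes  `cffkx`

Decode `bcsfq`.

l(11)→j(9) and o(14)→q(16) fit y≡11x+18 (mod 26); the inverse of 11 mod 26 is 19. Treating letters as 0–25, the rule is x ↦ 11x + 18 (mod 26).
Decoding bcsfq: b(1)→19·(1−18)≡15=p; c(2)→19·(2−18)≡8=i; s(18)→19·(18−18)≡0=a; f(5)→19·(5−18)≡13=n; q(16)→19·(16−18)≡14=o (all mod 26).

piano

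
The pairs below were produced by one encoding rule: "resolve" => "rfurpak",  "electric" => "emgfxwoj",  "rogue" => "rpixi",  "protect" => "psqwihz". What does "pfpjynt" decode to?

Each letter shifts forward by its position index (0, 1, 2, …) — the shift grows by one for each successive letter.
Reversing it on pfpjynt: p−0=p, f−1=e, p−2=n, j−3=g, y−4=u, n−5=i, t−6=n.

penguin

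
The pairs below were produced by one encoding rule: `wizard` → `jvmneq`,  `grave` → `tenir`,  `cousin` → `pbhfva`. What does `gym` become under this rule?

This is a Caesar cipher with shift 13.
Applying it to gym: g+13=t, y+13=l, m+13=z.

tlz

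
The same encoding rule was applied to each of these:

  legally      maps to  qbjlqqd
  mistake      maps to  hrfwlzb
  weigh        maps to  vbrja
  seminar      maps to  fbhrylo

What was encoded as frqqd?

This is an affine cipher: with a=0,…,z=25, each position x becomes (17x+11) mod 26.
Decoding frqqd: f(5)→23·(5−11)≡18=s; r(17)→23·(17−11)≡8=i; q(16)→23·(16−11)≡11=l; q(16)→23·(16−11)≡11=l; d(3)→23·(3−11)≡24=y (all mod 26).

silly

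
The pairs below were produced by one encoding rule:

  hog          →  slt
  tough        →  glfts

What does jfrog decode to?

Each pair mirrors across the alphabet (h↔s, o↔l, g↔t): positions sum to 25. This is the alphabet-reversal cipher (Atbash): a becomes z, b becomes y, etc.
Decoding jfrog: j↔q, f↔u, r↔i, o↔l, g↔t.

quilt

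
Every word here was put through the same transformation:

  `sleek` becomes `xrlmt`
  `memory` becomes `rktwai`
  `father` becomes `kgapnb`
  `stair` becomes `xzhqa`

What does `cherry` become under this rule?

In sleek: s→x is +5, l→r is +6, e→l is +7, e→m is +8 — the shift increases by 1 each position. The shift increases by 1 at each position, starting from +5: 5, 6, 7, ….
On cherry: c+5=h, h+6=n, e+7=l, r+8=z, r+9=a, y+10=i.

hnlzai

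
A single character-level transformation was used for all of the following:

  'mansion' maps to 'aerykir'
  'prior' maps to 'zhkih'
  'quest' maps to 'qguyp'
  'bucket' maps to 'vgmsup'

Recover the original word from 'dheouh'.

m(12)→a(0) and a(0)→e(4) fit y≡17x+4 (mod 26); the inverse of 17 mod 26 is 23. This is an affine cipher: with a=0,…,z=25, each position x becomes (17x+4) mod 26.
Decoding dheouh: d(3)→23·(3−4)≡3=d; h(7)→23·(7−4)≡17=r; e(4)→23·(4−4)≡0=a; o(14)→23·(14−4)≡22=w; u(20)→23·(20−4)≡4=e; h(7)→23·(7−4)≡17=r (all mod 26).

drawer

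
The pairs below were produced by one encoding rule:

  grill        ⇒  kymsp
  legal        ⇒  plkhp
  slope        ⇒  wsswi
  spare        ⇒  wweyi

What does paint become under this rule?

Shifts by position in grill: pos 0: g→k (+4), pos 1: r→y (+7), pos 2: i→m (+4), pos 3: l→s (+7) — repeating every 2. A repeating key of period 2 is used — shifts +4, +7 over and over.
Applying it to paint: p+4=t, a+7=h, i+4=m, n+7=u, t+4=x.

thmux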